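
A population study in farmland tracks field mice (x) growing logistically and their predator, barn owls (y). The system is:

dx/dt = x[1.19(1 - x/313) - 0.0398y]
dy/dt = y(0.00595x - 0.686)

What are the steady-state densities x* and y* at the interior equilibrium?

x* ≈ 115, y* ≈ 18.9

From dy/dt = 0 with y > 0: 0.00595x* = 0.686, so x* = 115.
Substitute into dx/dt = 0: 1.19(1 - 115/313) = 0.0398y*.
The bracket is 0.632, giving y* = 0.752/0.0398 = 18.9.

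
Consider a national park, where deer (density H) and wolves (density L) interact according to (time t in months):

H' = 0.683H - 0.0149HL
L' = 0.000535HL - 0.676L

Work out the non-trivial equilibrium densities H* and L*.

Set dL/dt = 0 with L > 0: 0.000535H - 0.676 = 0, so H* = 0.676/0.000535 = 1260.
Set dH/dt = 0 with H > 0: 0.683 - 0.0149L = 0, so L* = 0.683/0.0149 = 45.8.

H* ≈ 1260, L* ≈ 45.8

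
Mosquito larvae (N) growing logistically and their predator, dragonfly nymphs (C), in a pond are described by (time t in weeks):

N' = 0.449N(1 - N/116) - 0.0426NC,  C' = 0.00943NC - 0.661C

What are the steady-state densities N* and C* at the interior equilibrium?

From dC/dt = 0 with C > 0: 0.00943N* = 0.661, so N* = 70.1.
Substitute into dN/dt = 0: 0.449(1 - 70.1/116) = 0.0426C*.
The bracket is 0.396, giving C* = 0.178/0.0426 = 4.17.

N* ≈ 70.1, C* ≈ 4.17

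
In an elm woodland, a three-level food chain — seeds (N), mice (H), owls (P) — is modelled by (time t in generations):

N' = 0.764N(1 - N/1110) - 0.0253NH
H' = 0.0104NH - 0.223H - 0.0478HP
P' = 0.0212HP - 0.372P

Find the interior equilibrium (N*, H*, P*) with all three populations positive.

From dP/dt = 0: 0.0212H* = 0.372, so H* = 17.5.
From dN/dt = 0: 0.764(1 - N*/1110) = 0.0253·17.5, giving N* = 1110·(1 - 0.581) = 465.
From dH/dt = 0: 0.0104·465 - 0.223 = 0.0478P*, so P* = 4.61/0.0478 = 96.5.

N* ≈ 465, H* ≈ 17.5, P* ≈ 96.5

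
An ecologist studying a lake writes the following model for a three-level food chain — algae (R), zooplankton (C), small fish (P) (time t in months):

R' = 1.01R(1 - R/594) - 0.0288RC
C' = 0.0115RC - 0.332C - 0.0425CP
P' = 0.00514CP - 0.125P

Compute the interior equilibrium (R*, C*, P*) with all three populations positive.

R* ≈ 182, C* ≈ 24.3, P* ≈ 41.5

From dP/dt = 0: 0.00514C* = 0.125, so C* = 24.3.
From dR/dt = 0: 1.01(1 - R*/594) = 0.0288·24.3, giving R* = 594·(1 - 0.693) = 182.
From dC/dt = 0: 0.0115·182 - 0.332 = 0.0425P*, so P* = 1.76/0.0425 = 41.5.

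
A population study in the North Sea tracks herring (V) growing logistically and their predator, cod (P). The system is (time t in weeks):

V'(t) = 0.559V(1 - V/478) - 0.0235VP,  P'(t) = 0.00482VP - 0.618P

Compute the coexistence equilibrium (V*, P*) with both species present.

From dP/dt = 0 with P > 0: 0.00482V* = 0.618, so V* = 128.
Substitute into dV/dt = 0: 0.559(1 - 128/478) = 0.0235P*.
The bracket is 0.732, giving P* = 0.409/0.0235 = 17.4.

V* ≈ 128, P* ≈ 17.4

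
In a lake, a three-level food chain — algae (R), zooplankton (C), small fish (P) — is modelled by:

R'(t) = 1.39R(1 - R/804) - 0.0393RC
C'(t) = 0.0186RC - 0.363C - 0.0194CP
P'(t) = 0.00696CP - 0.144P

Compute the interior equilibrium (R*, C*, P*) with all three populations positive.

R* ≈ 334, C* ≈ 20.7, P* ≈ 301

From dP/dt = 0: 0.00696C* = 0.144, so C* = 20.7.
From dR/dt = 0: 1.39(1 - R*/804) = 0.0393·20.7, giving R* = 804·(1 - 0.585) = 334.
From dC/dt = 0: 0.0186·334 - 0.363 = 0.0194P*, so P* = 5.84/0.0194 = 301.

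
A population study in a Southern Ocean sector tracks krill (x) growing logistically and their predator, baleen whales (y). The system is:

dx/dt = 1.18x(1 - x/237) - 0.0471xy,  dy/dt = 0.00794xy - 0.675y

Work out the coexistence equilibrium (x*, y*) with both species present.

x* ≈ 85, y* ≈ 16.1

From dy/dt = 0 with y > 0: 0.00794x* = 0.675, so x* = 85.
Substitute into dx/dt = 0: 1.18(1 - 85/237) = 0.0471y*.
The bracket is 0.641, giving y* = 0.757/0.0471 = 16.1.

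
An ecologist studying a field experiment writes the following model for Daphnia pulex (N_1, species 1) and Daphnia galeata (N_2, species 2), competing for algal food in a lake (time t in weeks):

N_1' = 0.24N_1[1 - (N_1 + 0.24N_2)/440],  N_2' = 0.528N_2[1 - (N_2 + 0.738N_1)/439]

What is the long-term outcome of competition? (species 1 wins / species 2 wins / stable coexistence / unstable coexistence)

stable coexistence

Compare the nullcline intercepts: K1/α12 = 440/0.24 = 1830 > K2 = 439; K2/α21 = 439/0.738 = 595 > K1 = 440.
Since both inequalities hold, each species can invade when rare, so the interior equilibrium is stable.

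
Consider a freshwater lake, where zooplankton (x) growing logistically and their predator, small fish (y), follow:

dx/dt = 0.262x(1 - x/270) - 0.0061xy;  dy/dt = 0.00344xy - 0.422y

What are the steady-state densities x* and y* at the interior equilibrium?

x* ≈ 123, y* ≈ 23.4

From dy/dt = 0 with y > 0: 0.00344x* = 0.422, so x* = 123.
Substitute into dx/dt = 0: 0.262(1 - 123/270) = 0.0061y*.
The bracket is 0.546, giving y* = 0.143/0.0061 = 23.4.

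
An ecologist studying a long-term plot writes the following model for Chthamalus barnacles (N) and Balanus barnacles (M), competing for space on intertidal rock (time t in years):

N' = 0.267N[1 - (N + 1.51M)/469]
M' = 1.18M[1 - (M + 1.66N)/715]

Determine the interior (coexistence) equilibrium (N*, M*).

Setting both brackets to zero gives the nullclines N + 1.51M = 469 and 1.66N + M = 715.
Substituting M = 715 - 1.66N into the first: N(1 - 1.51·1.66) = 469 - 1.51·715.
So N* = -611/-1.51 = 405, and then M* = 715 - 1.66·405 = 42.2.

N* ≈ 405, M* ≈ 42.2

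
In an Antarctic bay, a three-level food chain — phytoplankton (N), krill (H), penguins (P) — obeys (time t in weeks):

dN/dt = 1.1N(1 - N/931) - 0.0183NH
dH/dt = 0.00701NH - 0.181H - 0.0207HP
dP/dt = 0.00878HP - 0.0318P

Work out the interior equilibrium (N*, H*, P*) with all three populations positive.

From dP/dt = 0: 0.00878H* = 0.0318, so H* = 3.62.
From dN/dt = 0: 1.1(1 - N*/931) = 0.0183·3.62, giving N* = 931·(1 - 0.0603) = 875.
From dH/dt = 0: 0.00701·875 - 0.181 = 0.0207P*, so P* = 5.95/0.0207 = 288.

N* ≈ 875, H* ≈ 3.62, P* ≈ 288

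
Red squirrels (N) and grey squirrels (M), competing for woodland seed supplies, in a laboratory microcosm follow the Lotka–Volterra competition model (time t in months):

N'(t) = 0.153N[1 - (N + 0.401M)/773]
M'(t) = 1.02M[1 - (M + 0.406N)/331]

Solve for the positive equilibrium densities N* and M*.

N* ≈ 765, M* ≈ 20.5

Setting both brackets to zero gives the nullclines N + 0.401M = 773 and 0.406N + M = 331.
Substituting M = 331 - 0.406N into the first: N(1 - 0.401·0.406) = 773 - 0.401·331.
So N* = 640/0.837 = 765, and then M* = 331 - 0.406·765 = 20.5.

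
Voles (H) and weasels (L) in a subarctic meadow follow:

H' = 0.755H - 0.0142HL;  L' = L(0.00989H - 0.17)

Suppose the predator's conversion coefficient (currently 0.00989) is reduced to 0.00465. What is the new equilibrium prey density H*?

H* ≈ 36.6

At the interior fixed point, setting dL/dt = 0 with L > 0 fixes H* = (predator death rate)/(HL coefficient) — independent of the other coefficients.
With the change, H* = 0.17/0.00465 = 36.6; it rises from 17.2.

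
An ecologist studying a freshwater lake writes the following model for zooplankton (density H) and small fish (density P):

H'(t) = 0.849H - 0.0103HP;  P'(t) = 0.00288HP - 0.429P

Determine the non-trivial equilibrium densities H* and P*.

H* ≈ 149, P* ≈ 82.4

Set dP/dt = 0 with P > 0: 0.00288H - 0.429 = 0, so H* = 0.429/0.00288 = 149.
Set dH/dt = 0 with H > 0: 0.849 - 0.0103P = 0, so P* = 0.849/0.0103 = 82.4.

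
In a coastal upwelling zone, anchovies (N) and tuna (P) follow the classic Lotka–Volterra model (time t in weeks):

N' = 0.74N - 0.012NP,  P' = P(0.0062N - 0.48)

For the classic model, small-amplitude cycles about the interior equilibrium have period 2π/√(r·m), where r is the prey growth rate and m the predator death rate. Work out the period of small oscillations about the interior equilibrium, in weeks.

T ≈ 10.5 weeks

Here r = 0.74 and m = 0.48, so r·m = 0.355.
ω = √0.355 = 0.596 per week, hence T = 2π/ω ≈ 10.5 weeks.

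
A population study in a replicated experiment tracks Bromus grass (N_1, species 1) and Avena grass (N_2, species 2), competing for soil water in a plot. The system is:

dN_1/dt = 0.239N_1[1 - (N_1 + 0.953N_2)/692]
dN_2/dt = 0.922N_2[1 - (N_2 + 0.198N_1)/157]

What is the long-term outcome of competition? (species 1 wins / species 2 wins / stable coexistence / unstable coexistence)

stable coexistence

Compare the nullcline intercepts: K1/α12 = 692/0.953 = 726 > K2 = 157; K2/α21 = 157/0.198 = 793 > K1 = 692.
Since both inequalities hold, each species can invade when rare, so the interior equilibrium is stable.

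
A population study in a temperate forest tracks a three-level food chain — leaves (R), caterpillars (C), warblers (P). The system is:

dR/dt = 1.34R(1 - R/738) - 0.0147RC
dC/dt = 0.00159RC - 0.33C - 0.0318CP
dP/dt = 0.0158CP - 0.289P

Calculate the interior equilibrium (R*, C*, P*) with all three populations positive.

R* ≈ 590, C* ≈ 18.3, P* ≈ 19.1

From dP/dt = 0: 0.0158C* = 0.289, so C* = 18.3.
From dR/dt = 0: 1.34(1 - R*/738) = 0.0147·18.3, giving R* = 738·(1 - 0.201) = 590.
From dC/dt = 0: 0.00159·590 - 0.33 = 0.0318P*, so P* = 0.608/0.0318 = 19.1.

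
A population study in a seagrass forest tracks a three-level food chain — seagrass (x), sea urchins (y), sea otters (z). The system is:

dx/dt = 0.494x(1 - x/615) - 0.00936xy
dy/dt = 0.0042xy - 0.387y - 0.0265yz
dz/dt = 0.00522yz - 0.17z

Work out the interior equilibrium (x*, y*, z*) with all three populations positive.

x* ≈ 236, y* ≈ 32.6, z* ≈ 22.7

From dz/dt = 0: 0.00522y* = 0.17, so y* = 32.6.
From dx/dt = 0: 0.494(1 - x*/615) = 0.00936·32.6, giving x* = 615·(1 - 0.617) = 236.
From dy/dt = 0: 0.0042·236 - 0.387 = 0.0265z*, so z* = 0.602/0.0265 = 22.7.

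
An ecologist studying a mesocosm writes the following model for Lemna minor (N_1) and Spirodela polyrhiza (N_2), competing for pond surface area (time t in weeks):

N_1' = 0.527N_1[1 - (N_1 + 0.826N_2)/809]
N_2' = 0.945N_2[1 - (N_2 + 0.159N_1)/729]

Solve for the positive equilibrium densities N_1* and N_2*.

Setting both brackets to zero gives the nullclines N_1 + 0.826N_2 = 809 and 0.159N_1 + N_2 = 729.
Substituting N_2 = 729 - 0.159N_1 into the first: N_1(1 - 0.826·0.159) = 809 - 0.826·729.
So N_1* = 207/0.869 = 238, and then N_2* = 729 - 0.159·238 = 691.

N_1* ≈ 238, N_2* ≈ 691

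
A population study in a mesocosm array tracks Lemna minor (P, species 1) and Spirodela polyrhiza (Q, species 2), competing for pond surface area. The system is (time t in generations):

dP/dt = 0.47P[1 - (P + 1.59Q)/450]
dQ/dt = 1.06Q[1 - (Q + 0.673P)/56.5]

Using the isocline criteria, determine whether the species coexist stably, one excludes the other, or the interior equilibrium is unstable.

species 1 excludes species 2

Compare the nullcline intercepts: K1/α12 = 450/1.59 = 283 > K2 = 56.5; K2/α21 = 56.5/0.673 = 84 < K1 = 450.
Since the inequalities point opposite ways, species 1 can invade but species 2 cannot.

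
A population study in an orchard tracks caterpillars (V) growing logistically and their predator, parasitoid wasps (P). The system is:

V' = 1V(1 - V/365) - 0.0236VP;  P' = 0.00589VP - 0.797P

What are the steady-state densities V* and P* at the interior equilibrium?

V* ≈ 135, P* ≈ 26.7

From dP/dt = 0 with P > 0: 0.00589V* = 0.797, so V* = 135.
Substitute into dV/dt = 0: 1(1 - 135/365) = 0.0236P*.
The bracket is 0.629, giving P* = 0.629/0.0236 = 26.7.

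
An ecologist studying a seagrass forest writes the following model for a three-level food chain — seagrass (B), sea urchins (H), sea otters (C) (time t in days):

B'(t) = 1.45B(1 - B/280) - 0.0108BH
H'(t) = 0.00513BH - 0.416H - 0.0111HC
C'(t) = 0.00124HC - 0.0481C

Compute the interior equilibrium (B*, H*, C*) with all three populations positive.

B* ≈ 199, H* ≈ 38.8, C* ≈ 54.5

From dC/dt = 0: 0.00124H* = 0.0481, so H* = 38.8.
From dB/dt = 0: 1.45(1 - B*/280) = 0.0108·38.8, giving B* = 280·(1 - 0.289) = 199.
From dH/dt = 0: 0.00513·199 - 0.416 = 0.0111C*, so C* = 0.605/0.0111 = 54.5.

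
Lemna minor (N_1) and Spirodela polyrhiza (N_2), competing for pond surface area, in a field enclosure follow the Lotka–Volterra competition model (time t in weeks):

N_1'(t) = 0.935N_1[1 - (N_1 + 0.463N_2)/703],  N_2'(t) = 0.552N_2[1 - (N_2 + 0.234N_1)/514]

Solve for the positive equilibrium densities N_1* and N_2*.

N_1* ≈ 522, N_2* ≈ 392

Setting both brackets to zero gives the nullclines N_1 + 0.463N_2 = 703 and 0.234N_1 + N_2 = 514.
Substituting N_2 = 514 - 0.234N_1 into the first: N_1(1 - 0.463·0.234) = 703 - 0.463·514.
So N_1* = 465/0.892 = 522, and then N_2* = 514 - 0.234·522 = 392.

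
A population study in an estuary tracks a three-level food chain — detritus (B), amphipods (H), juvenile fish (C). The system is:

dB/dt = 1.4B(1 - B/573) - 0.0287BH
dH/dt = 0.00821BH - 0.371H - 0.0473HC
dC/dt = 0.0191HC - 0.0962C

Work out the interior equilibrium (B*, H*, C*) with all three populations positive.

From dC/dt = 0: 0.0191H* = 0.0962, so H* = 5.04.
From dB/dt = 0: 1.4(1 - B*/573) = 0.0287·5.04, giving B* = 573·(1 - 0.103) = 514.
From dH/dt = 0: 0.00821·514 - 0.371 = 0.0473C*, so C* = 3.85/0.0473 = 81.3.

B* ≈ 514, H* ≈ 5.04, C* ≈ 81.3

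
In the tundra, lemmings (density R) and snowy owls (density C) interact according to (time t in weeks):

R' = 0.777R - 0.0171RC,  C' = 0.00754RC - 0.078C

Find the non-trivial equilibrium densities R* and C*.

Set dC/dt = 0 with C > 0: 0.00754R - 0.078 = 0, so R* = 0.078/0.00754 = 10.3.
Set dR/dt = 0 with R > 0: 0.777 - 0.0171C = 0, so C* = 0.777/0.0171 = 45.4.

R* ≈ 10.3, C* ≈ 45.4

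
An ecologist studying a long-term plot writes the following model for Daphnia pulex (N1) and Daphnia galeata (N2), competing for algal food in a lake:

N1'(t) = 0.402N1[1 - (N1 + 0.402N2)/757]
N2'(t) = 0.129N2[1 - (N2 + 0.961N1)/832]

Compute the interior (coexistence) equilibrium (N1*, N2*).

N1* ≈ 689, N2* ≈ 170

Setting both brackets to zero gives the nullclines N1 + 0.402N2 = 757 and 0.961N1 + N2 = 832.
Substituting N2 = 832 - 0.961N1 into the first: N1(1 - 0.402·0.961) = 757 - 0.402·832.
So N1* = 423/0.614 = 689, and then N2* = 832 - 0.961·689 = 170.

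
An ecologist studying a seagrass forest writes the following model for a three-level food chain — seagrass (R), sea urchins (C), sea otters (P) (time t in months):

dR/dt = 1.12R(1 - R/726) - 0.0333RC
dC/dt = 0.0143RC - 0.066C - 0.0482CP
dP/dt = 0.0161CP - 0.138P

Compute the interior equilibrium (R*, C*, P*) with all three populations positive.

R* ≈ 541, C* ≈ 8.57, P* ≈ 159

From dP/dt = 0: 0.0161C* = 0.138, so C* = 8.57.
From dR/dt = 0: 1.12(1 - R*/726) = 0.0333·8.57, giving R* = 726·(1 - 0.255) = 541.
From dC/dt = 0: 0.0143·541 - 0.066 = 0.0482P*, so P* = 7.67/0.0482 = 159.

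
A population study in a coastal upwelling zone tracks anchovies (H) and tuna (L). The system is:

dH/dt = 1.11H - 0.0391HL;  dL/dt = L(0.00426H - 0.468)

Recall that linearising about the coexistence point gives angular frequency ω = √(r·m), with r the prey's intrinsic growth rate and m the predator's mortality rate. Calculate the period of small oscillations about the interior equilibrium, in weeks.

Here r = 1.11 and m = 0.468, so r·m = 0.519.
ω = √0.519 = 0.721 per week, hence T = 2π/ω ≈ 8.72 weeks.

T ≈ 8.72 weeks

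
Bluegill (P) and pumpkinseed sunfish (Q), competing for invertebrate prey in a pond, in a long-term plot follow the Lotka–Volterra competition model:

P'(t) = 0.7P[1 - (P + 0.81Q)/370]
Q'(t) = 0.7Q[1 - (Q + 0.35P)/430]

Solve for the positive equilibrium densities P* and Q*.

Setting both brackets to zero gives the nullclines P + 0.81Q = 370 and 0.35P + Q = 430.
Substituting Q = 430 - 0.35P into the first: P(1 - 0.81·0.35) = 370 - 0.81·430.
So P* = 21.7/0.717 = 30.3, and then Q* = 430 - 0.35·30.3 = 419.

P* ≈ 30.3, Q* ≈ 419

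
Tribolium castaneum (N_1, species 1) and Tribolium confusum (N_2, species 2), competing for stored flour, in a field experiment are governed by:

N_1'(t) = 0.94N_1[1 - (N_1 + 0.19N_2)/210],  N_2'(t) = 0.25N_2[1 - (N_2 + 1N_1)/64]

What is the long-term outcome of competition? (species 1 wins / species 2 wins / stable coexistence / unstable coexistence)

species 1 excludes species 2

Compare the nullcline intercepts: K1/α12 = 210/0.19 = 1110 > K2 = 64; K2/α21 = 64/1 = 64 < K1 = 210.
Since the inequalities point opposite ways, species 1 can invade but species 2 cannot.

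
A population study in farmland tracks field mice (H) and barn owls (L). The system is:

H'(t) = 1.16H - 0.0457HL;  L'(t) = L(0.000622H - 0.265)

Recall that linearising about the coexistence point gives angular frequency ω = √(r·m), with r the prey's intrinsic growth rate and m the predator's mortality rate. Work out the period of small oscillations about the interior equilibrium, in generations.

T ≈ 11.3 generations

Here r = 1.16 and m = 0.265, so r·m = 0.307.
ω = √0.307 = 0.554 per generation, hence T = 2π/ω ≈ 11.3 generations.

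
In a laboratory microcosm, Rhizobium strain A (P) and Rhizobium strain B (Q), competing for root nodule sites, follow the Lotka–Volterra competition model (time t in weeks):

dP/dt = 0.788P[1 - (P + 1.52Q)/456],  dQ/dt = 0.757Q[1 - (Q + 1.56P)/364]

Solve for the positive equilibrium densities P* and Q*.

P* ≈ 70.9, Q* ≈ 253

Setting both brackets to zero gives the nullclines P + 1.52Q = 456 and 1.56P + Q = 364.
Substituting Q = 364 - 1.56P into the first: P(1 - 1.52·1.56) = 456 - 1.52·364.
So P* = -97.3/-1.37 = 70.9, and then Q* = 364 - 1.56·70.9 = 253.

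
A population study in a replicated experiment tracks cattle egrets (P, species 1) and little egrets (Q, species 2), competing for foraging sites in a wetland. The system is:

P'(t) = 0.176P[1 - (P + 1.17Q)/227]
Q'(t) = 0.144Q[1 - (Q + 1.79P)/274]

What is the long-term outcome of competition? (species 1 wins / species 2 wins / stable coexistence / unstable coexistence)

Compare the nullcline intercepts: K1/α12 = 227/1.17 = 194 < K2 = 274; K2/α21 = 274/1.79 = 153 < K1 = 227.
Since both are reversed, neither can invade when rare; the interior point is a saddle.

unstable coexistence (outcome depends on initial conditions)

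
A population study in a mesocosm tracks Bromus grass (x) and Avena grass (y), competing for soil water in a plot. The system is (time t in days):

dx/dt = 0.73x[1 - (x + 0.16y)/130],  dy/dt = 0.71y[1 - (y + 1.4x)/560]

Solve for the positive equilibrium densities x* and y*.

x* ≈ 52.1, y* ≈ 487

Setting both brackets to zero gives the nullclines x + 0.16y = 130 and 1.4x + y = 560.
Substituting y = 560 - 1.4x into the first: x(1 - 0.16·1.4) = 130 - 0.16·560.
So x* = 40.4/0.776 = 52.1, and then y* = 560 - 1.4·52.1 = 487.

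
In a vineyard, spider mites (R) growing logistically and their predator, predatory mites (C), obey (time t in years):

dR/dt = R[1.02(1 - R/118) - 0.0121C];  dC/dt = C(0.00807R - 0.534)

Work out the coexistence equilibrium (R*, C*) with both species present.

From dC/dt = 0 with C > 0: 0.00807R* = 0.534, so R* = 66.2.
Substitute into dR/dt = 0: 1.02(1 - 66.2/118) = 0.0121C*.
The bracket is 0.439, giving C* = 0.448/0.0121 = 37.

R* ≈ 66.2, C* ≈ 37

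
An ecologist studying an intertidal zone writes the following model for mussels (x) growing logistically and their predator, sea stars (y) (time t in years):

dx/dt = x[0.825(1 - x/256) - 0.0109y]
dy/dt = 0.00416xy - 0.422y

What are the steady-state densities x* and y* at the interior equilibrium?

From dy/dt = 0 with y > 0: 0.00416x* = 0.422, so x* = 101.
Substitute into dx/dt = 0: 0.825(1 - 101/256) = 0.0109y*.
The bracket is 0.604, giving y* = 0.498/0.0109 = 45.7.

x* ≈ 101, y* ≈ 45.7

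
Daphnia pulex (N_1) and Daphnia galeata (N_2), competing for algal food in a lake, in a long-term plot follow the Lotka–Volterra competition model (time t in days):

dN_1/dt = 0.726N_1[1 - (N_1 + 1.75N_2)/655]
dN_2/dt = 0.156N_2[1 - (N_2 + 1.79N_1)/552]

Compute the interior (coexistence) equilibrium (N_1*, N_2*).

Setting both brackets to zero gives the nullclines N_1 + 1.75N_2 = 655 and 1.79N_1 + N_2 = 552.
Substituting N_2 = 552 - 1.79N_1 into the first: N_1(1 - 1.75·1.79) = 655 - 1.75·552.
So N_1* = -311/-2.13 = 146, and then N_2* = 552 - 1.79·146 = 291.

N_1* ≈ 146, N_2* ≈ 291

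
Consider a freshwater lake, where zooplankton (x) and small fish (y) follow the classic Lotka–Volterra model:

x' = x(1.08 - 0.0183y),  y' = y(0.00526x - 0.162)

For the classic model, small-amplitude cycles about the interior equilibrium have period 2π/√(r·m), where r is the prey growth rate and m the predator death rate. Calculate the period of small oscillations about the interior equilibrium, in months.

T ≈ 15 months

Here r = 1.08 and m = 0.162, so r·m = 0.175.
ω = √0.175 = 0.418 per month, hence T = 2π/ω ≈ 15 months.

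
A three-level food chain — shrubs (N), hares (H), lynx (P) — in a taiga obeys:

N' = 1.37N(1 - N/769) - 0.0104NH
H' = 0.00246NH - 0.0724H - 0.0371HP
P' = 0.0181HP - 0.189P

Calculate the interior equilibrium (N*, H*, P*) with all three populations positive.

N* ≈ 708, H* ≈ 10.4, P* ≈ 45

From dP/dt = 0: 0.0181H* = 0.189, so H* = 10.4.
From dN/dt = 0: 1.37(1 - N*/769) = 0.0104·10.4, giving N* = 769·(1 - 0.0793) = 708.
From dH/dt = 0: 0.00246·708 - 0.0724 = 0.0371P*, so P* = 1.67/0.0371 = 45.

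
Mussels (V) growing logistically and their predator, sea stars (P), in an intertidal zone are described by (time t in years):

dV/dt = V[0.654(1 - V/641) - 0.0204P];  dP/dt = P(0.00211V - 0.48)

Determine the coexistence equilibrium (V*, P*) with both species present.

V* ≈ 227, P* ≈ 20.7

From dP/dt = 0 with P > 0: 0.00211V* = 0.48, so V* = 227.
Substitute into dV/dt = 0: 0.654(1 - 227/641) = 0.0204P*.
The bracket is 0.645, giving P* = 0.422/0.0204 = 20.7.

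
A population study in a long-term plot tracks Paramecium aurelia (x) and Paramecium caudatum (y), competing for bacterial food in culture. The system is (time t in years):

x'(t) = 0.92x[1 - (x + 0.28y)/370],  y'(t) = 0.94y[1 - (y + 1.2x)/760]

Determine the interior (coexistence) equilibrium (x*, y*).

x* ≈ 237, y* ≈ 476

Setting both brackets to zero gives the nullclines x + 0.28y = 370 and 1.2x + y = 760.
Substituting y = 760 - 1.2x into the first: x(1 - 0.28·1.2) = 370 - 0.28·760.
So x* = 157/0.664 = 237, and then y* = 760 - 1.2·237 = 476.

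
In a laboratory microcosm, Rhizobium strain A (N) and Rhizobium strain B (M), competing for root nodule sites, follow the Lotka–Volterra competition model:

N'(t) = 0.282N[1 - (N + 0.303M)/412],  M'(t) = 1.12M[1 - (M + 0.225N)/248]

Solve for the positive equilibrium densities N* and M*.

Setting both brackets to zero gives the nullclines N + 0.303M = 412 and 0.225N + M = 248.
Substituting M = 248 - 0.225N into the first: N(1 - 0.303·0.225) = 412 - 0.303·248.
So N* = 337/0.932 = 362, and then M* = 248 - 0.225·362 = 167.

N* ≈ 362, M* ≈ 167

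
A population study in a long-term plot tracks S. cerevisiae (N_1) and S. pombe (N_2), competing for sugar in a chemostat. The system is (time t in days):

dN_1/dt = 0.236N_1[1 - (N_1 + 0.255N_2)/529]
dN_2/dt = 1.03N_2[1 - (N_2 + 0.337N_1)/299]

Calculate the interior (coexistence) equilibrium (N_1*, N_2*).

N_1* ≈ 495, N_2* ≈ 132

Setting both brackets to zero gives the nullclines N_1 + 0.255N_2 = 529 and 0.337N_1 + N_2 = 299.
Substituting N_2 = 299 - 0.337N_1 into the first: N_1(1 - 0.255·0.337) = 529 - 0.255·299.
So N_1* = 453/0.914 = 495, and then N_2* = 299 - 0.337·495 = 132.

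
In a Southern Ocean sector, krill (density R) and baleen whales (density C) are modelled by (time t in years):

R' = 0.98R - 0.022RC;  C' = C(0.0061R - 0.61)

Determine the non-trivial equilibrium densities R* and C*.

Set dC/dt = 0 with C > 0: 0.0061R - 0.61 = 0, so R* = 0.61/0.0061 = 100.
Set dR/dt = 0 with R > 0: 0.98 - 0.022C = 0, so C* = 0.98/0.022 = 44.5.

R* ≈ 100, C* ≈ 44.5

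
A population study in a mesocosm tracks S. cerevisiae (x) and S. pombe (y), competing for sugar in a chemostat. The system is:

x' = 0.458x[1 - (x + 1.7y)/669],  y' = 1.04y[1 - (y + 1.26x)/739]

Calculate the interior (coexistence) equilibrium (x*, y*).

Setting both brackets to zero gives the nullclines x + 1.7y = 669 and 1.26x + y = 739.
Substituting y = 739 - 1.26x into the first: x(1 - 1.7·1.26) = 669 - 1.7·739.
So x* = -587/-1.14 = 514, and then y* = 739 - 1.26·514 = 91.

x* ≈ 514, y* ≈ 91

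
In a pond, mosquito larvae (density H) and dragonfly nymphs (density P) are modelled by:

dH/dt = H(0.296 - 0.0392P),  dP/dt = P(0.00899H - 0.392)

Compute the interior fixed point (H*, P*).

H* ≈ 43.6, P* ≈ 7.55

Set dP/dt = 0 with P > 0: 0.00899H - 0.392 = 0, so H* = 0.392/0.00899 = 43.6.
Set dH/dt = 0 with H > 0: 0.296 - 0.0392P = 0, so P* = 0.296/0.0392 = 7.55.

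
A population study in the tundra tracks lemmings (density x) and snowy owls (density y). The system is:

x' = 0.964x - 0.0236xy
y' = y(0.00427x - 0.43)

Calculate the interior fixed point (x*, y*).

x* ≈ 101, y* ≈ 40.8

Set dy/dt = 0 with y > 0: 0.00427x - 0.43 = 0, so x* = 0.43/0.00427 = 101.
Set dx/dt = 0 with x > 0: 0.964 - 0.0236y = 0, so y* = 0.964/0.0236 = 40.8.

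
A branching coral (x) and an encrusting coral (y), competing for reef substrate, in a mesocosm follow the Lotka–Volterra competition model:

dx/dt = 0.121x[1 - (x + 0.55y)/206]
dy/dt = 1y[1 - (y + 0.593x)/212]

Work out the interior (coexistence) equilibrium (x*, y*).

Setting both brackets to zero gives the nullclines x + 0.55y = 206 and 0.593x + y = 212.
Substituting y = 212 - 0.593x into the first: x(1 - 0.55·0.593) = 206 - 0.55·212.
So x* = 89.4/0.674 = 133, and then y* = 212 - 0.593·133 = 133.

x* ≈ 133, y* ≈ 133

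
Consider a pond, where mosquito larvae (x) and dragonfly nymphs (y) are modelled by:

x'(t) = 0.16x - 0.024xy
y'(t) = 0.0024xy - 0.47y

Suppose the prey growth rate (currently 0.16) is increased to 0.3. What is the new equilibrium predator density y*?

At the interior fixed point, setting dx/dt = 0 with x > 0 fixes y* = (prey growth rate)/(xy coefficient) — independent of the other coefficients.
With the change, y* = 0.3/0.024 = 12.5; it rises from 6.67.

y* ≈ 12.5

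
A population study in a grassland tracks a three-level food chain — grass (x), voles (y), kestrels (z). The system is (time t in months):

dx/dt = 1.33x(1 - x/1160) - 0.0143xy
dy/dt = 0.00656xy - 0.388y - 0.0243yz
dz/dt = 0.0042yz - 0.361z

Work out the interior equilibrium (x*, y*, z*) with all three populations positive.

From dz/dt = 0: 0.0042y* = 0.361, so y* = 86.
From dx/dt = 0: 1.33(1 - x*/1160) = 0.0143·86, giving x* = 1160·(1 - 0.924) = 88.
From dy/dt = 0: 0.00656·88 - 0.388 = 0.0243z*, so z* = 0.189/0.0243 = 7.79.

x* ≈ 88, y* ≈ 86, z* ≈ 7.79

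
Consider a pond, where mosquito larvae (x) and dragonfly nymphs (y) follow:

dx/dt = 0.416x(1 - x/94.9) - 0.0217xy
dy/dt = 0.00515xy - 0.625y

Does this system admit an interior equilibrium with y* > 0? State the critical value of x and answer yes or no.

The predator equation gives dy/dt > 0 only when x > 0.625/0.00515 = 121.
Without the predator, x → K = 94.9. Since 94.9 < 121, the predator cannot invade.

Threshold x = 121; K < 121, so no, the predator goes extinct.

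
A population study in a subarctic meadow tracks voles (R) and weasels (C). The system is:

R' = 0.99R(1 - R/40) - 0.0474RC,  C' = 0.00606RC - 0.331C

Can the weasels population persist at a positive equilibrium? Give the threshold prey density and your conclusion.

Threshold R = 54.6; K < 54.6, so no, the predator goes extinct.

The predator equation gives dC/dt > 0 only when R > 0.331/0.00606 = 54.6.
Without the predator, R → K = 40. Since 40 < 54.6, the predator cannot invade.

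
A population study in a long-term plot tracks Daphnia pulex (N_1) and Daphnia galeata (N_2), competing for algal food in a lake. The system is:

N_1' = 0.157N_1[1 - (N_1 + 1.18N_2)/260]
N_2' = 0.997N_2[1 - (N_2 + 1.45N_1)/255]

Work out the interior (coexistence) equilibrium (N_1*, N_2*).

N_1* ≈ 57.5, N_2* ≈ 172

Setting both brackets to zero gives the nullclines N_1 + 1.18N_2 = 260 and 1.45N_1 + N_2 = 255.
Substituting N_2 = 255 - 1.45N_1 into the first: N_1(1 - 1.18·1.45) = 260 - 1.18·255.
So N_1* = -40.9/-0.711 = 57.5, and then N_2* = 255 - 1.45·57.5 = 172.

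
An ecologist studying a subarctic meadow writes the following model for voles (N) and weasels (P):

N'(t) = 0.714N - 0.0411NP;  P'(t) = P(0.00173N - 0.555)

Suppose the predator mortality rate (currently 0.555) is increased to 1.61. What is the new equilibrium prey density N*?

N* ≈ 931

At the interior fixed point, setting dP/dt = 0 with P > 0 fixes N* = (predator death rate)/(NP coefficient) — independent of the other coefficients.
With the change, N* = 1.61/0.00173 = 931; it rises from 321.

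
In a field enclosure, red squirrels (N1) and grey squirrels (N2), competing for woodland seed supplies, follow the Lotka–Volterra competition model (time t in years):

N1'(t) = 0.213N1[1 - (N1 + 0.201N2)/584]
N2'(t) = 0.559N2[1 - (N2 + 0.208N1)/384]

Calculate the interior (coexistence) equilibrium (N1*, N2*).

N1* ≈ 529, N2* ≈ 274

Setting both brackets to zero gives the nullclines N1 + 0.201N2 = 584 and 0.208N1 + N2 = 384.
Substituting N2 = 384 - 0.208N1 into the first: N1(1 - 0.201·0.208) = 584 - 0.201·384.
So N1* = 507/0.958 = 529, and then N2* = 384 - 0.208·529 = 274.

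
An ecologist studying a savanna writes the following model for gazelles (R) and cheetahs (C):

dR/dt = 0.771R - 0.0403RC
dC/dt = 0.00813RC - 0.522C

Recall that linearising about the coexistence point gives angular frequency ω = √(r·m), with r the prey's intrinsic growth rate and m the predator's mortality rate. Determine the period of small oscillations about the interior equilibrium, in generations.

T ≈ 9.9 generations

Here r = 0.771 and m = 0.522, so r·m = 0.402.
ω = √0.402 = 0.634 per generation, hence T = 2π/ω ≈ 9.9 generations.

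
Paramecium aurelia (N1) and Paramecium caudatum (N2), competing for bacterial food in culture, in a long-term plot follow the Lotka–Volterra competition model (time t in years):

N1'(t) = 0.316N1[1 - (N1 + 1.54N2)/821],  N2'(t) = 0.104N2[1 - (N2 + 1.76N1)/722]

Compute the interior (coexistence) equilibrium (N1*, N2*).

N1* ≈ 170, N2* ≈ 423

Setting both brackets to zero gives the nullclines N1 + 1.54N2 = 821 and 1.76N1 + N2 = 722.
Substituting N2 = 722 - 1.76N1 into the first: N1(1 - 1.54·1.76) = 821 - 1.54·722.
So N1* = -291/-1.71 = 170, and then N2* = 722 - 1.76·170 = 423.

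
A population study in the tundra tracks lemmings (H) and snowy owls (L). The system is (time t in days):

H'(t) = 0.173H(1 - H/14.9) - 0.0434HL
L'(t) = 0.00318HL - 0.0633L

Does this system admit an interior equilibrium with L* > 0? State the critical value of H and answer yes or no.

Threshold H = 19.9; K < 19.9, so no, the predator goes extinct.

The predator equation gives dL/dt > 0 only when H > 0.0633/0.00318 = 19.9.
Without the predator, H → K = 14.9. Since 14.9 < 19.9, the predator cannot invade.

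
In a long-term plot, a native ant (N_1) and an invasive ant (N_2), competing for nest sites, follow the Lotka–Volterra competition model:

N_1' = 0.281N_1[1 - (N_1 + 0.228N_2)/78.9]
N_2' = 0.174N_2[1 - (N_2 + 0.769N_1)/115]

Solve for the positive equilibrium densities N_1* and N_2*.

N_1* ≈ 63.9, N_2* ≈ 65.9

Setting both brackets to zero gives the nullclines N_1 + 0.228N_2 = 78.9 and 0.769N_1 + N_2 = 115.
Substituting N_2 = 115 - 0.769N_1 into the first: N_1(1 - 0.228·0.769) = 78.9 - 0.228·115.
So N_1* = 52.7/0.825 = 63.9, and then N_2* = 115 - 0.769·63.9 = 65.9.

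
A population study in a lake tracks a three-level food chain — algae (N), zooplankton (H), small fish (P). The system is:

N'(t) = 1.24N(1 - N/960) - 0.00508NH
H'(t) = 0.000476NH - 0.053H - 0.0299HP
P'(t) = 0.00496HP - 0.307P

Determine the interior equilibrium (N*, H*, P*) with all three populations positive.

From dP/dt = 0: 0.00496H* = 0.307, so H* = 61.9.
From dN/dt = 0: 1.24(1 - N*/960) = 0.00508·61.9, giving N* = 960·(1 - 0.254) = 717.
From dH/dt = 0: 0.000476·717 - 0.053 = 0.0299P*, so P* = 0.288/0.0299 = 9.64.

N* ≈ 717, H* ≈ 61.9, P* ≈ 9.64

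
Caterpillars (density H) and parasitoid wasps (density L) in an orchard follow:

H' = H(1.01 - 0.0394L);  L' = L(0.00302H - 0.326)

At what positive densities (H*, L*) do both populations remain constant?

Set dL/dt = 0 with L > 0: 0.00302H - 0.326 = 0, so H* = 0.326/0.00302 = 108.
Set dH/dt = 0 with H > 0: 1.01 - 0.0394L = 0, so L* = 1.01/0.0394 = 25.6.

H* ≈ 108, L* ≈ 25.6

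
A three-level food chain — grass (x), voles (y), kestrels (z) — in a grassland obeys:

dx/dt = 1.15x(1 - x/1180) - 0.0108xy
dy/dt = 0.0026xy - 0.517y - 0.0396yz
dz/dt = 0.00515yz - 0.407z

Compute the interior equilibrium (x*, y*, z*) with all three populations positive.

x* ≈ 304, y* ≈ 79, z* ≈ 6.92

From dz/dt = 0: 0.00515y* = 0.407, so y* = 79.
From dx/dt = 0: 1.15(1 - x*/1180) = 0.0108·79, giving x* = 1180·(1 - 0.742) = 304.
From dy/dt = 0: 0.0026·304 - 0.517 = 0.0396z*, so z* = 0.274/0.0396 = 6.92.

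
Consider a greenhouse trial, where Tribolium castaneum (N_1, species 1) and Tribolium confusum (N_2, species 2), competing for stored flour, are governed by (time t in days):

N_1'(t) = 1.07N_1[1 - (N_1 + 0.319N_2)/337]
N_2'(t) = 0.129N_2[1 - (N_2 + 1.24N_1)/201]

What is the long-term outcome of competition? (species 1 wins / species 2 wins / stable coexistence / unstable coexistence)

Compare the nullcline intercepts: K1/α12 = 337/0.319 = 1060 > K2 = 201; K2/α21 = 201/1.24 = 162 < K1 = 337.
Since the inequalities point opposite ways, species 1 can invade but species 2 cannot.

species 1 excludes species 2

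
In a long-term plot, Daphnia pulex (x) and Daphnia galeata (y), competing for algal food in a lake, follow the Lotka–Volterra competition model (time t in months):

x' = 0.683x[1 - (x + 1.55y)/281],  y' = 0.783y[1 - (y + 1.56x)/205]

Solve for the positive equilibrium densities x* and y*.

x* ≈ 25.9, y* ≈ 165

Setting both brackets to zero gives the nullclines x + 1.55y = 281 and 1.56x + y = 205.
Substituting y = 205 - 1.56x into the first: x(1 - 1.55·1.56) = 281 - 1.55·205.
So x* = -36.8/-1.42 = 25.9, and then y* = 205 - 1.56·25.9 = 165.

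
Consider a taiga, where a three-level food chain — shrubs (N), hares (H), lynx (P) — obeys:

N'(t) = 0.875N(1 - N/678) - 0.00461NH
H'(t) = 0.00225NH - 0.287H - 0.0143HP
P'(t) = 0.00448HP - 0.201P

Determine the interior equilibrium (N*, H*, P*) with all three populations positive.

From dP/dt = 0: 0.00448H* = 0.201, so H* = 44.9.
From dN/dt = 0: 0.875(1 - N*/678) = 0.00461·44.9, giving N* = 678·(1 - 0.236) = 518.
From dH/dt = 0: 0.00225·518 - 0.287 = 0.0143P*, so P* = 0.878/0.0143 = 61.4.

N* ≈ 518, H* ≈ 44.9, P* ≈ 61.4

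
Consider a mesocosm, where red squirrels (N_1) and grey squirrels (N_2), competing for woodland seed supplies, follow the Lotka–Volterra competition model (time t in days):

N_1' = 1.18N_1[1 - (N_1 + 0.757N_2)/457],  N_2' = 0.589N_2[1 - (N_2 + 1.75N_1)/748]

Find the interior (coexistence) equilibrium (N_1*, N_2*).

Setting both brackets to zero gives the nullclines N_1 + 0.757N_2 = 457 and 1.75N_1 + N_2 = 748.
Substituting N_2 = 748 - 1.75N_1 into the first: N_1(1 - 0.757·1.75) = 457 - 0.757·748.
So N_1* = -109/-0.325 = 336, and then N_2* = 748 - 1.75·336 = 159.

N_1* ≈ 336, N_2* ≈ 159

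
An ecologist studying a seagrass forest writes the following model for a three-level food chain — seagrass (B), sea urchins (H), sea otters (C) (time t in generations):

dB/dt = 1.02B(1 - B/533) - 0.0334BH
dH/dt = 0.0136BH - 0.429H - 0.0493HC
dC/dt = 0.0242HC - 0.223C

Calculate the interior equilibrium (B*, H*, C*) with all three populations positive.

B* ≈ 372, H* ≈ 9.21, C* ≈ 94

From dC/dt = 0: 0.0242H* = 0.223, so H* = 9.21.
From dB/dt = 0: 1.02(1 - B*/533) = 0.0334·9.21, giving B* = 533·(1 - 0.302) = 372.
From dH/dt = 0: 0.0136·372 - 0.429 = 0.0493C*, so C* = 4.63/0.0493 = 94.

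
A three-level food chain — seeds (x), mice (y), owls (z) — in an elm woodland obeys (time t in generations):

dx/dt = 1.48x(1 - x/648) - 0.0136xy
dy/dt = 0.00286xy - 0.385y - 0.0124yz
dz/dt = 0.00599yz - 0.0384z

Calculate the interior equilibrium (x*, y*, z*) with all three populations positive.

From dz/dt = 0: 0.00599y* = 0.0384, so y* = 6.41.
From dx/dt = 0: 1.48(1 - x*/648) = 0.0136·6.41, giving x* = 648·(1 - 0.0589) = 610.
From dy/dt = 0: 0.00286·610 - 0.385 = 0.0124z*, so z* = 1.36/0.0124 = 110.

x* ≈ 610, y* ≈ 6.41, z* ≈ 110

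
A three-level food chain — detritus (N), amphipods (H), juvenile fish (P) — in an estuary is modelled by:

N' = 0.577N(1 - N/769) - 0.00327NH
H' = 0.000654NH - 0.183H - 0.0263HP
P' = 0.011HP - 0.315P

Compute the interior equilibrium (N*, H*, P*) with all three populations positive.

N* ≈ 644, H* ≈ 28.6, P* ≈ 9.06

From dP/dt = 0: 0.011H* = 0.315, so H* = 28.6.
From dN/dt = 0: 0.577(1 - N*/769) = 0.00327·28.6, giving N* = 769·(1 - 0.162) = 644.
From dH/dt = 0: 0.000654·644 - 0.183 = 0.0263P*, so P* = 0.238/0.0263 = 9.06.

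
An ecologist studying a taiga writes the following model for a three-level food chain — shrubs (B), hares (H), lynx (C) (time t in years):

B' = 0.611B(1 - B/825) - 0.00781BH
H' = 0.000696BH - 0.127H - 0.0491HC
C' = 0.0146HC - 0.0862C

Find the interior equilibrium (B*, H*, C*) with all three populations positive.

From dC/dt = 0: 0.0146H* = 0.0862, so H* = 5.9.
From dB/dt = 0: 0.611(1 - B*/825) = 0.00781·5.9, giving B* = 825·(1 - 0.0755) = 763.
From dH/dt = 0: 0.000696·763 - 0.127 = 0.0491C*, so C* = 0.404/0.0491 = 8.23.

B* ≈ 763, H* ≈ 5.9, C* ≈ 8.23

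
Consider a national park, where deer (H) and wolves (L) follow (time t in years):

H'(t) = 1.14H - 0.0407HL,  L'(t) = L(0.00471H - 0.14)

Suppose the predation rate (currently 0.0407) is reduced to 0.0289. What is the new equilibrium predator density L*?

At the interior fixed point, setting dH/dt = 0 with H > 0 fixes L* = (prey growth rate)/(HL coefficient) — independent of the other coefficients.
With the change, L* = 1.14/0.0289 = 39.4; it rises from 28.

L* ≈ 39.4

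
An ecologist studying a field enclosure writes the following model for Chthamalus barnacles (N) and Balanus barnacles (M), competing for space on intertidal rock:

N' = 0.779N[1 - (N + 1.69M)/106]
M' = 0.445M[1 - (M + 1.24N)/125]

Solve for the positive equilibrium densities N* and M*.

Setting both brackets to zero gives the nullclines N + 1.69M = 106 and 1.24N + M = 125.
Substituting M = 125 - 1.24N into the first: N(1 - 1.69·1.24) = 106 - 1.69·125.
So N* = -105/-1.1 = 96.1, and then M* = 125 - 1.24·96.1 = 5.88.

N* ≈ 96.1, M* ≈ 5.88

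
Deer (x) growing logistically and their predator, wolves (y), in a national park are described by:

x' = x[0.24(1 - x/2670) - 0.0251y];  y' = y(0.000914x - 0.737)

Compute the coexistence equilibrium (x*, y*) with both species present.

x* ≈ 806, y* ≈ 6.67

From dy/dt = 0 with y > 0: 0.000914x* = 0.737, so x* = 806.
Substitute into dx/dt = 0: 0.24(1 - 806/2670) = 0.0251y*.
The bracket is 0.698, giving y* = 0.168/0.0251 = 6.67.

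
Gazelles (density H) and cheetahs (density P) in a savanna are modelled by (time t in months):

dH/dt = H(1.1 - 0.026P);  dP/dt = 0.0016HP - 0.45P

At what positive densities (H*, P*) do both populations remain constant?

H* ≈ 281, P* ≈ 42.3

Set dP/dt = 0 with P > 0: 0.0016H - 0.45 = 0, so H* = 0.45/0.0016 = 281.
Set dH/dt = 0 with H > 0: 1.1 - 0.026P = 0, so P* = 1.1/0.026 = 42.3.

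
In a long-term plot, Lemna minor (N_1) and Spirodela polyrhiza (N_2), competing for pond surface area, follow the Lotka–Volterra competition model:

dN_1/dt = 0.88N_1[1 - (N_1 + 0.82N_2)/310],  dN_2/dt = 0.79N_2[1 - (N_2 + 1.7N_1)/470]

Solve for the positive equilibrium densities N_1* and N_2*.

N_1* ≈ 191, N_2* ≈ 145

Setting both brackets to zero gives the nullclines N_1 + 0.82N_2 = 310 and 1.7N_1 + N_2 = 470.
Substituting N_2 = 470 - 1.7N_1 into the first: N_1(1 - 0.82·1.7) = 310 - 0.82·470.
So N_1* = -75.4/-0.394 = 191, and then N_2* = 470 - 1.7·191 = 145.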